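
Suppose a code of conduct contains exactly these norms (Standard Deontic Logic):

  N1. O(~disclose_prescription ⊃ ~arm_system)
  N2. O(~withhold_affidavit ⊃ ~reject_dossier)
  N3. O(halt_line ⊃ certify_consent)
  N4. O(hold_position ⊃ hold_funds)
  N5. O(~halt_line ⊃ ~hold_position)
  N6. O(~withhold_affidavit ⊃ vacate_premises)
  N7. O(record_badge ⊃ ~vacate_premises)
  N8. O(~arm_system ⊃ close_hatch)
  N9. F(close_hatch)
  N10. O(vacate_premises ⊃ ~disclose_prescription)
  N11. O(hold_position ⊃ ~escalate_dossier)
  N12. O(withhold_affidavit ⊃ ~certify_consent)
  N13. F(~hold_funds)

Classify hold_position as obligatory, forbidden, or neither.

Forbidden

Premise 9 is F(close_hatch), i.e. O(~close_hatch).
The contrapositive of premise 8 (O(~arm_system ⊃ close_hatch)) is O(~close_hatch ⊃ arm_system), and O(~close_hatch) is already established, so O(arm_system).
Premise 1 is O(~disclose_prescription ⊃ ~arm_system); contrapositively O(arm_system ⊃ disclose_prescription). Since O(arm_system) holds, K gives O(disclose_prescription).
The contrapositive of premise 10 (O(vacate_premises ⊃ ~disclose_prescription)) is O(disclose_prescription ⊃ ~vacate_premises), and O(disclose_prescription) is already established, so O(~vacate_premises).
Premise 6, O(~withhold_affidavit ⊃ vacate_premises), contraposes to O(~vacate_premises ⊃ withhold_affidavit); with O(~vacate_premises) we get O(withhold_affidavit).
With premise 12, O(withhold_affidavit ⊃ ~certify_consent), the K-axiom yields O(~certify_consent).
Premise 3, O(halt_line ⊃ certify_consent), contraposes to O(~certify_consent ⊃ ~halt_line); with O(~certify_consent) we get O(~halt_line).
Applying K to premise 5 (O(~halt_line ⊃ ~hold_position)) and O(~halt_line) yields O(~hold_position).
Premises 2, 4, 7, 11, 13 do not contribute to this derivation.
Thus O(~hold_position), which is F(hold_position): hold_position is forbidden.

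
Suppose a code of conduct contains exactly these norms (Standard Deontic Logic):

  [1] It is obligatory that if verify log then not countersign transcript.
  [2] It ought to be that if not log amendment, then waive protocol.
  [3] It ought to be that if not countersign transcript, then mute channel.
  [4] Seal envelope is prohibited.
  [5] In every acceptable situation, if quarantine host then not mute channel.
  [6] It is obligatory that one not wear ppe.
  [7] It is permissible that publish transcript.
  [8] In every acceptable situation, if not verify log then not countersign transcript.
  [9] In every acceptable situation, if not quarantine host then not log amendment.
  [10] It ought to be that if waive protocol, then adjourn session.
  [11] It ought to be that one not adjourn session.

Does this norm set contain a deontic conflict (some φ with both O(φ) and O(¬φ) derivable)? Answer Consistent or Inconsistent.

Inconsistent

Premises 1 and 8 are O(verify_log → ¬countersign_transcript) and O(¬verify_log → ¬countersign_transcript); every ideal world satisfies verify_log or ¬verify_log, so in either case ¬countersign_transcript holds — hence O(¬countersign_transcript).
With premise 3, O(¬countersign_transcript → mute_channel), the K-axiom yields O(mute_channel).
Premise 5 is O(quarantine_host → ¬mute_channel); contrapositively O(mute_channel → ¬quarantine_host). Since O(mute_channel) holds, K gives O(¬quarantine_host).
With premise 9, O(¬quarantine_host → ¬log_amendment), the K-axiom yields O(¬log_amendment).
With premise 2, O(¬log_amendment → waive_protocol), the K-axiom yields O(waive_protocol).
From O(waive_protocol) and premise 10, O(waive_protocol → adjourn_session), we obtain O(adjourn_session).
But premise 11 directly asserts O(¬adjourn_session).
We now have both O(adjourn_session) and O(¬adjourn_session) — adjourn_session is simultaneously obligatory and forbidden, violating the D-axiom.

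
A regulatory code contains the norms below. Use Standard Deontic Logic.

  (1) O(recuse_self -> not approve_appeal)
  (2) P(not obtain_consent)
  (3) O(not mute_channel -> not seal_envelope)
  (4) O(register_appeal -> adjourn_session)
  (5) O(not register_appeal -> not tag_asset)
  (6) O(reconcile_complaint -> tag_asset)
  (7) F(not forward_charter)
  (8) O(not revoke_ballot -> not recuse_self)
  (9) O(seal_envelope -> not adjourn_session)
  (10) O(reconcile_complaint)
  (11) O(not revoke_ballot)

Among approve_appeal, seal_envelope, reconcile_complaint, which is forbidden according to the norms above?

seal_envelope

Premise 10 gives O(reconcile_complaint).
From O(reconcile_complaint) and premise 6, O(reconcile_complaint -> tag_asset), we obtain O(tag_asset).
The contrapositive of premise 5 (O(not register_appeal -> not tag_asset)) is O(tag_asset -> register_appeal), and O(tag_asset) is already established, so O(register_appeal).
Applying K to premise 4 (O(register_appeal -> adjourn_session)) and O(register_appeal) yields O(adjourn_session).
The contrapositive of premise 9 (O(seal_envelope -> not adjourn_session)) is O(adjourn_session -> not seal_envelope), and O(adjourn_session) is already established, so O(not seal_envelope).
So O(not seal_envelope) holds, i.e. seal_envelope is forbidden. None of the other listed options is forbidden under the premises.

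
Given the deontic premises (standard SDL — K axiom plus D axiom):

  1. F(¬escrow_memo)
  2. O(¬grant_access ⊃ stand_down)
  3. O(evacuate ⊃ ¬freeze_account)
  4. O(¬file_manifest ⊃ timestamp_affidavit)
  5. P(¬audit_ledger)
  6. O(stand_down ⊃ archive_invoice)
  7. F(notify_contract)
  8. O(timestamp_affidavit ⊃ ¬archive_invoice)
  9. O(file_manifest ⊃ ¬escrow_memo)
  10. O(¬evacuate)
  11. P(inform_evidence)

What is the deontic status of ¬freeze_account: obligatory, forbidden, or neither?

Neither

Premise 3 is O(evacuate ⊃ ¬freeze_account), but O(evacuate) is not derivable from the premises, so it does not yield O(¬freeze_account).
No premise or chain of K-axiom applications forces O(¬freeze_account), and none forces O(freeze_account). So ¬freeze_account is neither obligatory nor forbidden under these norms.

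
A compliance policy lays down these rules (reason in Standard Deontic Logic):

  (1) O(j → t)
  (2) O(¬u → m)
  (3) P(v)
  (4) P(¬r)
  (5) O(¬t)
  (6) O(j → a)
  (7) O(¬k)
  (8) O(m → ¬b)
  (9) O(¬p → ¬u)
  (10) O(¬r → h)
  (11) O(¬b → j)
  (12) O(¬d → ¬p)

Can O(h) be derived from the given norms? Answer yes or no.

No

Premise 10 is O(¬r → h), but O(¬r) is not derivable from the premises (the permission P(¬r) asserts only ¬O(r), not O(¬r)), so it does not yield O(h).
No other premise forces O(h). An ideal world satisfying every premise can still have h false, so O(h) is not derivable.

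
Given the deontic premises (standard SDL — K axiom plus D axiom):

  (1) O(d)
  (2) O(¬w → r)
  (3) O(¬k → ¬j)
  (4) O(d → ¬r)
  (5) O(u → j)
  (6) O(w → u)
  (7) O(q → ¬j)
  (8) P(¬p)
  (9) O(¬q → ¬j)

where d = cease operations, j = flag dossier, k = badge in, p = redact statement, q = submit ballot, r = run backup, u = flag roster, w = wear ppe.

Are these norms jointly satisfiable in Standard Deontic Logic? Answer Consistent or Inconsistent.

Premises 7 and 9 are O(q → ¬j) and O(¬q → ¬j); every ideal world satisfies q or ¬q, so in either case ¬j holds — hence O(¬j).
Premise 5 is O(u → j); contrapositively O(¬j → ¬u). Since O(¬j) holds, K gives O(¬u).
Premise 6, O(w → u), contraposes to O(¬u → ¬w); with O(¬u) we get O(¬w).
Applying K to premise 2 (O(¬w → r)) and O(¬w) yields O(r).
Premise 4 is O(d → ¬r); contrapositively O(r → ¬d). Since O(r) holds, K gives O(¬d).
Yet premise 1 states O(d).
We now have both O(¬d) and O(d) — d is simultaneously obligatory and forbidden, violating the D-axiom.

Inconsistent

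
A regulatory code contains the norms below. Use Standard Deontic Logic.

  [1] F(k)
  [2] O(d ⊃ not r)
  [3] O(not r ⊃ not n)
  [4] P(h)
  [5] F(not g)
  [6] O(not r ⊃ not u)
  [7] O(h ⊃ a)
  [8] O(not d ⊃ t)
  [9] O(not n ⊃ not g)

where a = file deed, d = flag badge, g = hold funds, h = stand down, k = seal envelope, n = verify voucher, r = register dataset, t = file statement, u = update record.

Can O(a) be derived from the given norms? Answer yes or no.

Premise 7 is O(h ⊃ a), but O(h) is not derivable from the premises (the permission P(h) asserts only not O(not h), not O(h)), so it does not yield O(a).
No other premise forces O(a). An ideal world satisfying every premise can still have a false, so O(a) is not derivable.

No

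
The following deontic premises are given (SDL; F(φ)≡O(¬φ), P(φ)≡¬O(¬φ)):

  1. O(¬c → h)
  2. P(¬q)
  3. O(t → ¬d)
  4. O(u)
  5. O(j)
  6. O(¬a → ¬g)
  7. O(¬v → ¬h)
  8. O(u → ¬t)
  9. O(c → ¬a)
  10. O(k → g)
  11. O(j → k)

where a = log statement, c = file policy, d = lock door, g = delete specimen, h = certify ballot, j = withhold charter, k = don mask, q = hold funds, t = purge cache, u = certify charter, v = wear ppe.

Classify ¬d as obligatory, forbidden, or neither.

Neither

Premise 3 is O(t → ¬d), but O(t) is not derivable from the premises, so it does not yield O(¬d).
No premise or chain of K-axiom applications forces O(¬d), and none forces O(d). So ¬d is neither obligatory nor forbidden under these norms.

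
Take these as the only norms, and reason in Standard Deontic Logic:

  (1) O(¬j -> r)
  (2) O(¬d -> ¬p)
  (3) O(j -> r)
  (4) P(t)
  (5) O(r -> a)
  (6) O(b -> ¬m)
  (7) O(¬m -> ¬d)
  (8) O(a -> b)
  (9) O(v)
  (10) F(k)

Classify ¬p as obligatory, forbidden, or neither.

Premises 3 and 1 are O(j -> r) and O(¬j -> r); every ideal world satisfies j or ¬j, so in either case r holds — hence O(r).
Applying K to premise 5 (O(r -> a)) and O(r) yields O(a).
From O(a) and premise 8, O(a -> b), we obtain O(b).
Premise 6 is O(b -> ¬m); since O(b), deontic closure gives O(¬m).
Premise 7 is O(¬m -> ¬d); since O(¬m), deontic closure gives O(¬d).
With premise 2, O(¬d -> ¬p), the K-axiom yields O(¬p).
Premises 4, 9, 10 do not contribute to this derivation.
Hence ¬p is obligatory.

Obligatory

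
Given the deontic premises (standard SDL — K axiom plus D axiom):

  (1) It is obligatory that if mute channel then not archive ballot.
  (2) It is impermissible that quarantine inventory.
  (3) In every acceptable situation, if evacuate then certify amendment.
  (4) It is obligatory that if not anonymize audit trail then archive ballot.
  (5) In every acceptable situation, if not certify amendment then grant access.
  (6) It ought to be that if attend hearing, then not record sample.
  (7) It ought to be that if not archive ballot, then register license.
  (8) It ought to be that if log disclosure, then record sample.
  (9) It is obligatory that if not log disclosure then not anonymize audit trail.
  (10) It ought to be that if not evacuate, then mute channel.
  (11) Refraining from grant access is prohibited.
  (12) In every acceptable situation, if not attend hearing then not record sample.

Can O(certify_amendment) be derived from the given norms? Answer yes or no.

Yes

Premises 12 and 6 are O(¬attend_hearing → ¬record_sample) and O(attend_hearing → ¬record_sample); every ideal world satisfies ¬attend_hearing or attend_hearing, so in either case ¬record_sample holds — hence O(¬record_sample).
Premise 8, O(log_disclosure → record_sample), contraposes to O(¬record_sample → ¬log_disclosure); with O(¬record_sample) we get O(¬log_disclosure).
With premise 9, O(¬log_disclosure → ¬anonymize_audit_trail), the K-axiom yields O(¬anonymize_audit_trail).
With premise 4, O(¬anonymize_audit_trail → archive_ballot), the K-axiom yields O(archive_ballot).
The contrapositive of premise 1 (O(mute_channel → ¬archive_ballot)) is O(archive_ballot → ¬mute_channel), and O(archive_ballot) is already established, so O(¬mute_channel).
The contrapositive of premise 10 (O(¬evacuate → mute_channel)) is O(¬mute_channel → evacuate), and O(¬mute_channel) is already established, so O(evacuate).
From O(evacuate) and premise 3, O(evacuate → certify_amendment), we obtain O(certify_amendment).
Premises 2, 5, 7, 11 do not contribute to this derivation.
So O(certify_amendment) follows.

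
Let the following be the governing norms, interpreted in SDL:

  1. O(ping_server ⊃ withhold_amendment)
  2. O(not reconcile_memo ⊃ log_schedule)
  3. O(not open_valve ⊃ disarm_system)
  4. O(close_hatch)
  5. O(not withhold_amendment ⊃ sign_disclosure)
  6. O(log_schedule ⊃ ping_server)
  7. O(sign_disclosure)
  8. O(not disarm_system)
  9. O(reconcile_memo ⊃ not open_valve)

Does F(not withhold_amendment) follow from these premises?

Yes

Premise 8 states O(not disarm_system) outright.
Premise 3 is O(not open_valve ⊃ disarm_system); contrapositively O(not disarm_system ⊃ open_valve). Since O(not disarm_system) holds, K gives O(open_valve).
The contrapositive of premise 9 (O(reconcile_memo ⊃ not open_valve)) is O(open_valve ⊃ not reconcile_memo), and O(open_valve) is already established, so O(not reconcile_memo).
From O(not reconcile_memo) and premise 2, O(not reconcile_memo ⊃ log_schedule), we obtain O(log_schedule).
Premise 6 is O(log_schedule ⊃ ping_server); since O(log_schedule), deontic closure gives O(ping_server).
Applying K to premise 1 (O(ping_server ⊃ withhold_amendment)) and O(ping_server) yields O(withhold_amendment).
Premises 4, 5, 7 do not contribute to this derivation.
So O(withhold_amendment) holds, i.e. F(not withhold_amendment). The claim follows.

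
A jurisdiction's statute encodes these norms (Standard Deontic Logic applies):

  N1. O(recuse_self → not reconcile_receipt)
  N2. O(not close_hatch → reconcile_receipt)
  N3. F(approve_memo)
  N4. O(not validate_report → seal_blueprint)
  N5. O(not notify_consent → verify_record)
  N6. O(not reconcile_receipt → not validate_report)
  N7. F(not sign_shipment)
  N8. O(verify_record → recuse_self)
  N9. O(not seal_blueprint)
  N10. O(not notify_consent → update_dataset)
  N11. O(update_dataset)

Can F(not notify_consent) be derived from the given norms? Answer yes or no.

Premise 9 gives O(not seal_blueprint).
Premise 4 is O(not validate_report → seal_blueprint); contrapositively O(not seal_blueprint → validate_report). Since O(not seal_blueprint) holds, K gives O(validate_report).
Premise 6, O(not reconcile_receipt → not validate_report), contraposes to O(validate_report → reconcile_receipt); with O(validate_report) we get O(reconcile_receipt).
Premise 1 is O(recuse_self → not reconcile_receipt); contrapositively O(reconcile_receipt → not recuse_self). Since O(reconcile_receipt) holds, K gives O(not recuse_self).
Premise 8, O(verify_record → recuse_self), contraposes to O(not recuse_self → not verify_record); with O(not recuse_self) we get O(not verify_record).
Premise 5, O(not notify_consent → verify_record), contraposes to O(not verify_record → notify_consent); with O(not verify_record) we get O(notify_consent).
Premises 2, 3, 7, 10, 11 do not contribute to this derivation.
So O(notify_consent) holds, i.e. F(not notify_consent). The claim follows.

Yes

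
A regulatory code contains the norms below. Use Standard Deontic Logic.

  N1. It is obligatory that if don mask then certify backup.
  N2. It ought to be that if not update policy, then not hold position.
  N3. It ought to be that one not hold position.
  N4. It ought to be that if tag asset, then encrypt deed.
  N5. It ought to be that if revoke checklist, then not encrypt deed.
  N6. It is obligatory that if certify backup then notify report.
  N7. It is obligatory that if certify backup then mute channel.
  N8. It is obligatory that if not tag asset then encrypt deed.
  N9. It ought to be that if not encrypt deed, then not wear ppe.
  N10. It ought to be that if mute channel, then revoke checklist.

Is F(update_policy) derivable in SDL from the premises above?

Premise 2 is O(¬update_policy → ¬hold_position); even if O(¬hold_position) held, inferring O(¬update_policy) would be affirming the consequent — invalid.
No other premise forces O(¬update_policy). An ideal world satisfying every premise can still have update_policy true, so F(update_policy) is not derivable.

No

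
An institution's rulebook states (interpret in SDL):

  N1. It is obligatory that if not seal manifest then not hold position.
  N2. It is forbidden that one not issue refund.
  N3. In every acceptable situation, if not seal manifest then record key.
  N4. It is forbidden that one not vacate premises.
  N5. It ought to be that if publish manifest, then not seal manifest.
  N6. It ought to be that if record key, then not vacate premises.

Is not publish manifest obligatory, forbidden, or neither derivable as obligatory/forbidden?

F(¬vacate_premises) at premise 4 means O(vacate_premises).
The contrapositive of premise 6 (O(record_key → ¬vacate_premises)) is O(vacate_premises → ¬record_key), and O(vacate_premises) is already established, so O(¬record_key).
Premise 3 is O(¬seal_manifest → record_key); contrapositively O(¬record_key → seal_manifest). Since O(¬record_key) holds, K gives O(seal_manifest).
Premise 5, O(publish_manifest → ¬seal_manifest), contraposes to O(seal_manifest → ¬publish_manifest); with O(seal_manifest) we get O(¬publish_manifest).
Premises 1, 2 do not contribute to this derivation.
Hence ¬publish_manifest is obligatory.

Obligatory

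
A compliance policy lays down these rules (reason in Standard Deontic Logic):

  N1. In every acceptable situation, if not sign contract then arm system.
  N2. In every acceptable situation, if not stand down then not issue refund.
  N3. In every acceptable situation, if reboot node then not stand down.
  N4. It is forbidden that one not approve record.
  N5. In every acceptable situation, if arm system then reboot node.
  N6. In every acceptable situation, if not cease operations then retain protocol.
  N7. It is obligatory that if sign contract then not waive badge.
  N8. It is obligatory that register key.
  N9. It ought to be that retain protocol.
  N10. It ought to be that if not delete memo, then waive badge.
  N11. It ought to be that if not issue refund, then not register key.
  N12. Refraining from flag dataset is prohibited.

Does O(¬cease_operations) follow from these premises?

No

Premise 6 is O(¬cease_operations → retain_protocol); even if O(retain_protocol) held, inferring O(¬cease_operations) would be affirming the consequent — invalid.
No other premise forces O(¬cease_operations). An ideal world satisfying every premise can still have ¬cease_operations false, so O(¬cease_operations) is not derivable.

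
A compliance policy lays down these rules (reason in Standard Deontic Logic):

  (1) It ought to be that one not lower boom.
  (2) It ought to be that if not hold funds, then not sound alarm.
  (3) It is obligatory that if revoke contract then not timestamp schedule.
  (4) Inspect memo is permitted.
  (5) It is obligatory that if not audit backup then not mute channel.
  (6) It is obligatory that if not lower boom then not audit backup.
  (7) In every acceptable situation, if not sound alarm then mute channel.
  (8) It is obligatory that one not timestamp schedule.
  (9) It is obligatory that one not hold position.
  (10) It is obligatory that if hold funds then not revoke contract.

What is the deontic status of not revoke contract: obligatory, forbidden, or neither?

Premise 1 gives O(¬lower_boom).
Applying K to premise 6 (O(¬lower_boom → ¬audit_backup)) and O(¬lower_boom) yields O(¬audit_backup).
Applying K to premise 5 (O(¬audit_backup → ¬mute_channel)) and O(¬audit_backup) yields O(¬mute_channel).
Premise 7 is O(¬sound_alarm → mute_channel); contrapositively O(¬mute_channel → sound_alarm). Since O(¬mute_channel) holds, K gives O(sound_alarm).
Premise 2 is O(¬hold_funds → ¬sound_alarm); contrapositively O(sound_alarm → hold_funds). Since O(sound_alarm) holds, K gives O(hold_funds).
From O(hold_funds) and premise 10, O(hold_funds → ¬revoke_contract), we obtain O(¬revoke_contract).
Premises 3, 4, 8, 9 do not contribute to this derivation.
Hence ¬revoke_contract is obligatory.

Obligatory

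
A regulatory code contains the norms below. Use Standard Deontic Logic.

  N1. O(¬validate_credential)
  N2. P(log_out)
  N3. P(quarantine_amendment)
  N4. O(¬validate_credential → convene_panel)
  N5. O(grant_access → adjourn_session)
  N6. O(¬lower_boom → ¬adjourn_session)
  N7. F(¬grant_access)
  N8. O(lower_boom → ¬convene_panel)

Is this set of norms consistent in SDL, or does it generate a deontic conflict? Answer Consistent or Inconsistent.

Premise 1 states O(¬validate_credential) outright.
Premise 4 is O(¬validate_credential → convene_panel); since O(¬validate_credential), deontic closure gives O(convene_panel).
Premise 8 is O(lower_boom → ¬convene_panel); contrapositively O(convene_panel → ¬lower_boom). Since O(convene_panel) holds, K gives O(¬lower_boom).
Applying K to premise 6 (O(¬lower_boom → ¬adjourn_session)) and O(¬lower_boom) yields O(¬adjourn_session).
Premise 5 is O(grant_access → adjourn_session); contrapositively O(¬adjourn_session → ¬grant_access). Since O(¬adjourn_session) holds, K gives O(¬grant_access).
Yet premise 7 is F(¬grant_access), i.e. O(grant_access).
We now have both O(¬grant_access) and O(grant_access) — grant_access is simultaneously obligatory and forbidden, violating the D-axiom.

Inconsistent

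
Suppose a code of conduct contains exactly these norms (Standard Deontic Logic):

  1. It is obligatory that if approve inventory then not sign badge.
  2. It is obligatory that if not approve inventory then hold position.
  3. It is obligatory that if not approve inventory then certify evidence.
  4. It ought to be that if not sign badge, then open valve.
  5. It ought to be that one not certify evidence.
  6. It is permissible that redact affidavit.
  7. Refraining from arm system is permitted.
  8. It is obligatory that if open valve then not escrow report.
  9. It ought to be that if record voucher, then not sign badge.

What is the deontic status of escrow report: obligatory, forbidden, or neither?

Premise 5 gives O(¬certify_evidence).
Premise 3 is O(¬approve_inventory → certify_evidence); contrapositively O(¬certify_evidence → approve_inventory). Since O(¬certify_evidence) holds, K gives O(approve_inventory).
With premise 1, O(approve_inventory → ¬sign_badge), the K-axiom yields O(¬sign_badge).
Premise 4 is O(¬sign_badge → open_valve); since O(¬sign_badge), deontic closure gives O(open_valve).
Applying K to premise 8 (O(open_valve → ¬escrow_report)) and O(open_valve) yields O(¬escrow_report).
Premises 2, 6, 7, 9 do not contribute to this derivation.
Thus O(¬escrow_report), which is F(escrow_report): escrow_report is forbidden.

Forbidden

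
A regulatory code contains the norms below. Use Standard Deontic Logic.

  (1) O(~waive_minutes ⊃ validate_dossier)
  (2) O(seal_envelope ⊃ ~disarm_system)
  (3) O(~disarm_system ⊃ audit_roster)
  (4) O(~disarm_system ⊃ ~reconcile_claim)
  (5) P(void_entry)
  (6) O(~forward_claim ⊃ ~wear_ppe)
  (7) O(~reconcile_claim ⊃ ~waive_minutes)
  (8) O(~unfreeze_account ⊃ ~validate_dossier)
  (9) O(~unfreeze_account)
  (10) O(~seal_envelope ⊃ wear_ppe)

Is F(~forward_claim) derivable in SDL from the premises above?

From premise 9 we have O(~unfreeze_account).
Applying K to premise 8 (O(~unfreeze_account ⊃ ~validate_dossier)) and O(~unfreeze_account) yields O(~validate_dossier).
Premise 1, O(~waive_minutes ⊃ validate_dossier), contraposes to O(~validate_dossier ⊃ waive_minutes); with O(~validate_dossier) we get O(waive_minutes).
Premise 7, O(~reconcile_claim ⊃ ~waive_minutes), contraposes to O(waive_minutes ⊃ reconcile_claim); with O(waive_minutes) we get O(reconcile_claim).
Premise 4, O(~disarm_system ⊃ ~reconcile_claim), contraposes to O(reconcile_claim ⊃ disarm_system); with O(reconcile_claim) we get O(disarm_system).
The contrapositive of premise 2 (O(seal_envelope ⊃ ~disarm_system)) is O(disarm_system ⊃ ~seal_envelope), and O(disarm_system) is already established, so O(~seal_envelope).
With premise 10, O(~seal_envelope ⊃ wear_ppe), the K-axiom yields O(wear_ppe).
Premise 6 is O(~forward_claim ⊃ ~wear_ppe); contrapositively O(wear_ppe ⊃ forward_claim). Since O(wear_ppe) holds, K gives O(forward_claim).
Premises 3, 5 do not contribute to this derivation.
So O(forward_claim) holds, i.e. F(~forward_claim). The claim follows.

Yes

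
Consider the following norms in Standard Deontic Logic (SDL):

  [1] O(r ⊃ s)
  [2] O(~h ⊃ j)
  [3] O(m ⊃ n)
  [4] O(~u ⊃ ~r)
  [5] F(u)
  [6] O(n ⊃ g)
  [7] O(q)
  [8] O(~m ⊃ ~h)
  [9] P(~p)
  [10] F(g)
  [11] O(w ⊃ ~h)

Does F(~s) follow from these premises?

Premise 1 is O(r ⊃ s), but O(r) is not derivable from the premises, so it does not yield O(s).
No other premise forces O(s). An ideal world satisfying every premise can still have ~s true, so F(~s) is not derivable.

No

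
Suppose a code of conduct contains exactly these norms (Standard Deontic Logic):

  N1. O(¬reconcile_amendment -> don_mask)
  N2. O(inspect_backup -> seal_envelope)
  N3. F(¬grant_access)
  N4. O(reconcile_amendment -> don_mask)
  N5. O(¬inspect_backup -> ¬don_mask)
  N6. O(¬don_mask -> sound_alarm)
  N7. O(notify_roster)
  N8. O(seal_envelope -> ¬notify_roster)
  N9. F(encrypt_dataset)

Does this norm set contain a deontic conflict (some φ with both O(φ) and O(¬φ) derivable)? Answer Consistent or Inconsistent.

Premises 1 and 4 cover both cases: O(¬reconcile_amendment -> don_mask) and O(reconcile_amendment -> don_mask). Since ¬reconcile_amendment ∨ reconcile_amendment is a tautology, O(don_mask) follows.
The contrapositive of premise 5 (O(¬inspect_backup -> ¬don_mask)) is O(don_mask -> inspect_backup), and O(don_mask) is already established, so O(inspect_backup).
Applying K to premise 2 (O(inspect_backup -> seal_envelope)) and O(inspect_backup) yields O(seal_envelope).
Applying K to premise 8 (O(seal_envelope -> ¬notify_roster)) and O(seal_envelope) yields O(¬notify_roster).
However, premise 7 gives O(notify_roster).
We now have both O(¬notify_roster) and O(notify_roster) — notify_roster is simultaneously obligatory and forbidden, violating the D-axiom.

Inconsistent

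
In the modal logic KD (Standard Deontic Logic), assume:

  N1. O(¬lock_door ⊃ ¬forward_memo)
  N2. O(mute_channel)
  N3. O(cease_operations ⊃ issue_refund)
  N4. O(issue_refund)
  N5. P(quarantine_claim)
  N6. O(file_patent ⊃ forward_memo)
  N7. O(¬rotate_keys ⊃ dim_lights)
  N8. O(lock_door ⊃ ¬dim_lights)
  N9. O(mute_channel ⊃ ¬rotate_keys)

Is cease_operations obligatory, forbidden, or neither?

Neither

Premise 3 is O(cease_operations ⊃ issue_refund); even if O(issue_refund) held, inferring O(cease_operations) would be affirming the consequent — invalid.
No premise or chain of K-axiom applications forces O(cease_operations), and none forces O(¬cease_operations). So cease_operations is neither obligatory nor forbidden under these norms.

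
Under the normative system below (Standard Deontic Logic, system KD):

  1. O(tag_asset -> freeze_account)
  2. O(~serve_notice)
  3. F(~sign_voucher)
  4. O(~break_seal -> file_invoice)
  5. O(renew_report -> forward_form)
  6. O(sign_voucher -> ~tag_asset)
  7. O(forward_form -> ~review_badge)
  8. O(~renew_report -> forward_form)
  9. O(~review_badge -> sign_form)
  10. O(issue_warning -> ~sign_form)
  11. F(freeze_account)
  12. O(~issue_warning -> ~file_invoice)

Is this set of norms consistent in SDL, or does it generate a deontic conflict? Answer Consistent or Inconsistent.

Consistent

Premise 1 is O(tag_asset -> freeze_account), but O(tag_asset) is not derivable from the premises, so it does not yield O(freeze_account).
So O(freeze_account) is not derivable, and the apparent clash with O(~freeze_account) does not arise.
A world satisfying every obligation exists (e.g. break_seal=true, file_invoice=false, forward_form=true, freeze_account=false, issue_warning=false, renew_report=false, review_badge=false, serve_notice=false, sign_form=true, sign_voucher=true, tag_asset=false); no atom is both obligatory and forbidden, so the set is consistent.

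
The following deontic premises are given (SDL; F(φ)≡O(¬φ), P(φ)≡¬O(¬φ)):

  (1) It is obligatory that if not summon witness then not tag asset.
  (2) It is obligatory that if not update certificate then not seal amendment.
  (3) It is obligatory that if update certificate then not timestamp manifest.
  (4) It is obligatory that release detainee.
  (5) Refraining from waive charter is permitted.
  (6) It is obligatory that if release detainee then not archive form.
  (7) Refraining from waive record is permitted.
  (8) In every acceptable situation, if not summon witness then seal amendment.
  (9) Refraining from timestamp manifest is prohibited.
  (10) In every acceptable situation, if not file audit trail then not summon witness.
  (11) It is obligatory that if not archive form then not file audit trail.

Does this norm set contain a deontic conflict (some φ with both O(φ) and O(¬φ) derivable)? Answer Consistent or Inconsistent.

Premise 9, F(¬timestamp_manifest), is equivalent to O(timestamp_manifest).
Premise 3, O(update_certificate → ¬timestamp_manifest), contraposes to O(timestamp_manifest → ¬update_certificate); with O(timestamp_manifest) we get O(¬update_certificate).
From O(¬update_certificate) and premise 2, O(¬update_certificate → ¬seal_amendment), we obtain O(¬seal_amendment).
The contrapositive of premise 8 (O(¬summon_witness → seal_amendment)) is O(¬seal_amendment → summon_witness), and O(¬seal_amendment) is already established, so O(summon_witness).
Premise 10 is O(¬file_audit_trail → ¬summon_witness); contrapositively O(summon_witness → file_audit_trail). Since O(summon_witness) holds, K gives O(file_audit_trail).
Premise 11 is O(¬archive_form → ¬file_audit_trail); contrapositively O(file_audit_trail → archive_form). Since O(file_audit_trail) holds, K gives O(archive_form).
Premise 6, O(release_detainee → ¬archive_form), contraposes to O(archive_form → ¬release_detainee); with O(archive_form) we get O(¬release_detainee).
Yet premise 4 states O(release_detainee).
We now have both O(¬release_detainee) and O(release_detainee) — release_detainee is simultaneously obligatory and forbidden, violating the D-axiom.

Inconsistent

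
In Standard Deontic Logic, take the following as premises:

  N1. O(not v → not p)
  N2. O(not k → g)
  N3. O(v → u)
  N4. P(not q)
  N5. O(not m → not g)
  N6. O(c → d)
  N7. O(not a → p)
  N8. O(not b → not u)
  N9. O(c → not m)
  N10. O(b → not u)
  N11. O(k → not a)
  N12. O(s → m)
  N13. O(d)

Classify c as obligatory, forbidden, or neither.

Premises 8 and 10 cover both cases: O(not b → not u) and O(b → not u). Since not b ∨ b is a tautology, O(not u) follows.
Premise 3 is O(v → u); contrapositively O(not u → not v). Since O(not u) holds, K gives O(not v).
With premise 1, O(not v → not p), the K-axiom yields O(not p).
Premise 7, O(not a → p), contraposes to O(not p → a); with O(not p) we get O(a).
Premise 11, O(k → not a), contraposes to O(a → not k); with O(a) we get O(not k).
With premise 2, O(not k → g), the K-axiom yields O(g).
Premise 5, O(not m → not g), contraposes to O(g → m); with O(g) we get O(m).
The contrapositive of premise 9 (O(c → not m)) is O(m → not c), and O(m) is already established, so O(not c).
Premises 4, 6, 12, 13 do not contribute to this derivation.
Thus O(not c), which is F(c): c is forbidden.

Forbidden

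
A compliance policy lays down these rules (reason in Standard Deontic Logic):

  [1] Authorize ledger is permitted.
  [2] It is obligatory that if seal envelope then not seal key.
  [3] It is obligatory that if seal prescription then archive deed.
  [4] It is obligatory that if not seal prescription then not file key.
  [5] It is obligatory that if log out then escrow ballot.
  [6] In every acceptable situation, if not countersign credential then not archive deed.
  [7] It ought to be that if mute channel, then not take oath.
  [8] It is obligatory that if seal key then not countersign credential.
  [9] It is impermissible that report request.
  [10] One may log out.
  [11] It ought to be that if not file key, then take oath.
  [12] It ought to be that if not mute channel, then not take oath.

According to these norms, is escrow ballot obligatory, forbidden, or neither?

Premise 5 is O(log_out → escrow_ballot), but O(log_out) is not derivable from the premises (the permission P(log_out) asserts only ¬O(¬log_out), not O(log_out)), so it does not yield O(escrow_ballot).
No premise or chain of K-axiom applications forces O(escrow_ballot), and none forces O(¬escrow_ballot). So escrow_ballot is neither obligatory nor forbidden under these norms.

Neither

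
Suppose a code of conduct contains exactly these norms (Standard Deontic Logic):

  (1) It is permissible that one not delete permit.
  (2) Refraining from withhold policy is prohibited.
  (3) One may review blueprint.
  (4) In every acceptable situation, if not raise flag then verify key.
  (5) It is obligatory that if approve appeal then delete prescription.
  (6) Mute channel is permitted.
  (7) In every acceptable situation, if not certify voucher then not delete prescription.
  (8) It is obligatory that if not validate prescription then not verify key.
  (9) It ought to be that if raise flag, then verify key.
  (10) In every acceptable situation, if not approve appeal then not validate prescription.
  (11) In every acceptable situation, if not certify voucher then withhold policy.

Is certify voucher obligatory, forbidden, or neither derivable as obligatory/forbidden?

Obligatory

By case analysis on raise_flag: premise 9 gives O(raise_flag → verify_key) and premise 4 gives O(¬raise_flag → verify_key), so O(verify_key) either way.
The contrapositive of premise 8 (O(¬validate_prescription → ¬verify_key)) is O(verify_key → validate_prescription), and O(verify_key) is already established, so O(validate_prescription).
Premise 10, O(¬approve_appeal → ¬validate_prescription), contraposes to O(validate_prescription → approve_appeal); with O(validate_prescription) we get O(approve_appeal).
With premise 5, O(approve_appeal → delete_prescription), the K-axiom yields O(delete_prescription).
Premise 7 is O(¬certify_voucher → ¬delete_prescription); contrapositively O(delete_prescription → certify_voucher). Since O(delete_prescription) holds, K gives O(certify_voucher).
Premises 1, 2, 3, 6, 11 do not contribute to this derivation.
Hence certify_voucher is obligatory.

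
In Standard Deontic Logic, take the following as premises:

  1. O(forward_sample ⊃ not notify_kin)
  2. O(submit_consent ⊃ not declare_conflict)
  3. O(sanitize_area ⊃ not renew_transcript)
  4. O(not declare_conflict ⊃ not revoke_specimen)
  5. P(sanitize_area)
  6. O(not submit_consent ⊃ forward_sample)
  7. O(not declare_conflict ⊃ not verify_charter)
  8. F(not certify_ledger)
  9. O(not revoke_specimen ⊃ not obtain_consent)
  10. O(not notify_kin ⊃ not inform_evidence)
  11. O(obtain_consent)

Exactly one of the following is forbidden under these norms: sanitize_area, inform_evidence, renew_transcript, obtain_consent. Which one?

inform_evidence

From premise 11 we have O(obtain_consent).
Premise 9 is O(not revoke_specimen ⊃ not obtain_consent); contrapositively O(obtain_consent ⊃ revoke_specimen). Since O(obtain_consent) holds, K gives O(revoke_specimen).
Premise 4 is O(not declare_conflict ⊃ not revoke_specimen); contrapositively O(revoke_specimen ⊃ declare_conflict). Since O(revoke_specimen) holds, K gives O(declare_conflict).
Premise 2, O(submit_consent ⊃ not declare_conflict), contraposes to O(declare_conflict ⊃ not submit_consent); with O(declare_conflict) we get O(not submit_consent).
From O(not submit_consent) and premise 6, O(not submit_consent ⊃ forward_sample), we obtain O(forward_sample).
With premise 1, O(forward_sample ⊃ not notify_kin), the K-axiom yields O(not notify_kin).
From O(not notify_kin) and premise 10, O(not notify_kin ⊃ not inform_evidence), we obtain O(not inform_evidence).
So O(not inform_evidence) holds, i.e. inform_evidence is forbidden. None of the other listed options is forbidden under the premises.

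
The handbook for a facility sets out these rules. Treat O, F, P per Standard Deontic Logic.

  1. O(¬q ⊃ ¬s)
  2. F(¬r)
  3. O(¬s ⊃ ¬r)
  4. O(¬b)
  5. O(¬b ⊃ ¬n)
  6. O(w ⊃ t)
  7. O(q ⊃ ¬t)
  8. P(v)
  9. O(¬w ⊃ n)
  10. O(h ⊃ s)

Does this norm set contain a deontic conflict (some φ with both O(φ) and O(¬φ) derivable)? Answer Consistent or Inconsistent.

Premise 2, F(¬r), is equivalent to O(r).
The contrapositive of premise 3 (O(¬s ⊃ ¬r)) is O(r ⊃ s), and O(r) is already established, so O(s).
The contrapositive of premise 1 (O(¬q ⊃ ¬s)) is O(s ⊃ q), and O(s) is already established, so O(q).
Applying K to premise 7 (O(q ⊃ ¬t)) and O(q) yields O(¬t).
Premise 6 is O(w ⊃ t); contrapositively O(¬t ⊃ ¬w). Since O(¬t) holds, K gives O(¬w).
With premise 9, O(¬w ⊃ n), the K-axiom yields O(n).
The contrapositive of premise 5 (O(¬b ⊃ ¬n)) is O(n ⊃ b), and O(n) is already established, so O(b).
But premise 4 directly asserts O(¬b).
We now have both O(b) and O(¬b) — b is simultaneously obligatory and forbidden, violating the D-axiom.

Inconsistent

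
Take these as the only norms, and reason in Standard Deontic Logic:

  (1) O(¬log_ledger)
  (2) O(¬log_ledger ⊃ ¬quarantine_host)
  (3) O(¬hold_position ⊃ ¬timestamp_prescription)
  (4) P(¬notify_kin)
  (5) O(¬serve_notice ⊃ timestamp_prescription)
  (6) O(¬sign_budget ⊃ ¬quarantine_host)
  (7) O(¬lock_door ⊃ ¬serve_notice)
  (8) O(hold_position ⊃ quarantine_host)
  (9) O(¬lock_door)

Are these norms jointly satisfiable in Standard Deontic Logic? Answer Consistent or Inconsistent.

From premise 1 we have O(¬log_ledger).
From O(¬log_ledger) and premise 2, O(¬log_ledger ⊃ ¬quarantine_host), we obtain O(¬quarantine_host).
The contrapositive of premise 8 (O(hold_position ⊃ quarantine_host)) is O(¬quarantine_host ⊃ ¬hold_position), and O(¬quarantine_host) is already established, so O(¬hold_position).
Applying K to premise 3 (O(¬hold_position ⊃ ¬timestamp_prescription)) and O(¬hold_position) yields O(¬timestamp_prescription).
Premise 5 is O(¬serve_notice ⊃ timestamp_prescription); contrapositively O(¬timestamp_prescription ⊃ serve_notice). Since O(¬timestamp_prescription) holds, K gives O(serve_notice).
Premise 7 is O(¬lock_door ⊃ ¬serve_notice); contrapositively O(serve_notice ⊃ lock_door). Since O(serve_notice) holds, K gives O(lock_door).
But premise 9 directly asserts O(¬lock_door).
We now have both O(lock_door) and O(¬lock_door) — lock_door is simultaneously obligatory and forbidden, violating the D-axiom.

Inconsistent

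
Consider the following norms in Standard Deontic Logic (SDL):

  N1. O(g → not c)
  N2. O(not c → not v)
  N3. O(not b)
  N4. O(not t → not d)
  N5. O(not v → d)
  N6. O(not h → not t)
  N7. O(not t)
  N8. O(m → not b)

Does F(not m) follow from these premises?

Premise 8 is O(m → not b); even if O(not b) held, inferring O(m) would be affirming the consequent — invalid.
No other premise forces O(m). An ideal world satisfying every premise can still have not m true, so F(not m) is not derivable.

No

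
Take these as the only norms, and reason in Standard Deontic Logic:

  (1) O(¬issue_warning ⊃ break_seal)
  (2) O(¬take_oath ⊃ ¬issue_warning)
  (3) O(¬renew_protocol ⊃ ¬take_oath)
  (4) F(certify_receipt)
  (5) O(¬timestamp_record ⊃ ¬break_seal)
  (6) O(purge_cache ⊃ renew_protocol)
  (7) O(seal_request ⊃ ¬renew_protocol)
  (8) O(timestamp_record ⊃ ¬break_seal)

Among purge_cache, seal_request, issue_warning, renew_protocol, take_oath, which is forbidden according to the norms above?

seal_request

By case analysis on ¬timestamp_record: premise 5 gives O(¬timestamp_record ⊃ ¬break_seal) and premise 8 gives O(timestamp_record ⊃ ¬break_seal), so O(¬break_seal) either way.
Premise 1 is O(¬issue_warning ⊃ break_seal); contrapositively O(¬break_seal ⊃ issue_warning). Since O(¬break_seal) holds, K gives O(issue_warning).
Premise 2 is O(¬take_oath ⊃ ¬issue_warning); contrapositively O(issue_warning ⊃ take_oath). Since O(issue_warning) holds, K gives O(take_oath).
Premise 3 is O(¬renew_protocol ⊃ ¬take_oath); contrapositively O(take_oath ⊃ renew_protocol). Since O(take_oath) holds, K gives O(renew_protocol).
The contrapositive of premise 7 (O(seal_request ⊃ ¬renew_protocol)) is O(renew_protocol ⊃ ¬seal_request), and O(renew_protocol) is already established, so O(¬seal_request).
So O(¬seal_request) holds, i.e. seal_request is forbidden. None of the other listed options is forbidden under the premises.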